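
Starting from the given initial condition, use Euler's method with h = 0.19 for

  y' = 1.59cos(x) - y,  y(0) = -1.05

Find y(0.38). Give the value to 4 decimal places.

-0.1475

Euler: y_{n+1} = y_n + h·f(x_n, y_n).
x=0.000000, y=-1.050000: f=2.640000 → y ← -1.050000 + 0.19·2.640000 = -0.548400
x=0.190000, y=-0.548400: f=2.109787 → y ← -0.548400 + 0.19·2.109787 = -0.147541
y(0.38) ≈ -0.1475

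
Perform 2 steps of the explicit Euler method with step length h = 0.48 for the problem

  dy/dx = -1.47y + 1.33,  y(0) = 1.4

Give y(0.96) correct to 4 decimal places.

0.9477

Euler: y_{n+1} = y_n + h·f(x_n, y_n).
x=0.000000, y=1.400000: f=-0.728000 → y ← 1.400000 + 0.48·(-0.728000) = 1.050560
x=0.480000, y=1.050560: f=-0.214323 → y ← 1.050560 + 0.48·(-0.214323) = 0.947685
y(0.96) ≈ 0.9477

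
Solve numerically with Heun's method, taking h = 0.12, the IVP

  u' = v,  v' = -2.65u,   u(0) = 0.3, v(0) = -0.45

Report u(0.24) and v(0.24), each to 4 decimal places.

0.1713, -0.6030

Heun on (u,v): k1 = f(s_n, state_n); k2 = f(s_n + h, state_n + h·k1); state_{n+1} = state_n + (h/2)·(k1 + k2).
0.000000: (0.300000, -0.450000)
  k1 = (-0.450000, -0.795000)
  predictor → (0.246000, -0.545400)
  k2 = (-0.545400, -0.651900)
  → (0.240276, -0.536814)
0.120000: (0.240276, -0.536814)
  k1 = (-0.536814, -0.636731)
  predictor → (0.175858, -0.613222)
  k2 = (-0.613222, -0.466025)
  → (0.171274, -0.602979)
(u(0.24), v(0.24)) ≈ (0.1713, -0.6030)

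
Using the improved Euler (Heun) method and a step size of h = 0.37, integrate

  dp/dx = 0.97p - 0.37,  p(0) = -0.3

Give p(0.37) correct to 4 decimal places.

-0.5885

Heun: k1 = f(x_n, p_n); k2 = f(x_n + h, p_n + h·k1); p_{n+1} = p_n + (h/2)·(k1 + k2).
x=0.000000, p=-0.300000:
  k1 = f(0.000000, -0.300000) = -0.661000
  k2 = f(0.370000, -0.544570) = -0.898233
  p ← -0.300000 + (0.37/2)·(-0.661000 + (-0.898233)) = -0.588458
p(0.37) ≈ -0.5885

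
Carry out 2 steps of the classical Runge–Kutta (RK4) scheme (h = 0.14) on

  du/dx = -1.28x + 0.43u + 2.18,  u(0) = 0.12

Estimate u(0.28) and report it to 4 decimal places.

0.7318

RK4: k1 = f(x_n, u_n); k2 = f(x_n + h/2, u_n + (h/2)·k1); k3 = f(x_n + h/2, u_n + (h/2)·k2); k4 = f(x_n + h, u_n + h·k3); u_{n+1} = u_n + (h/6)·(k1 + 2k2 + 2k3 + k4).
x=0.000000, u=0.120000:
  k1 = f(0.000000, 0.120000) = 2.231600
  k2 = f(0.070000, 0.276212) = 2.209171
  k3 = f(0.070000, 0.274642) = 2.208496
  k4 = f(0.140000, 0.429189) = 2.185351
  u ← 0.120000 + (0.14/6)·(k1 + 2k2 + 2k3 + k4) = 0.429220
x=0.140000, u=0.429220:
  k1 = f(0.140000, 0.429220) = 2.185365
  k2 = f(0.210000, 0.582196) = 2.161544
  k3 = f(0.210000, 0.580528) = 2.160827
  k4 = f(0.280000, 0.731736) = 2.136246
  u ← 0.429220 + (0.14/6)·(k1 + 2k2 + 2k3 + k4) = 0.731768
u(0.28) ≈ 0.7318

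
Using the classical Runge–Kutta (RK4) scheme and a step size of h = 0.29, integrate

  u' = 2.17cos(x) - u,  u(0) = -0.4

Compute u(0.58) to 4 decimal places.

0.6706

RK4: k1 = f(x_n, u_n); k2 = f(x_n + h/2, u_n + (h/2)·k1); k3 = f(x_n + h/2, u_n + (h/2)·k2); k4 = f(x_n + h, u_n + h·k3); u_{n+1} = u_n + (h/6)·(k1 + 2k2 + 2k3 + k4).
x=0.000000, u=-0.400000:
  k1 = f(0.000000, -0.400000) = 2.570000
  k2 = f(0.145000, -0.027350) = 2.174578
  k3 = f(0.145000, -0.084686) = 2.231914
  k4 = f(0.290000, 0.247255) = 1.832134
  u ← -0.400000 + (0.29/6)·(k1 + 2k2 + 2k3 + k4) = 0.238731
x=0.290000, u=0.238731:
  k1 = f(0.290000, 0.238731) = 1.840659
  k2 = f(0.435000, 0.505626) = 1.462282
  k3 = f(0.435000, 0.450762) = 1.517146
  k4 = f(0.580000, 0.678703) = 1.136421
  u ← 0.238731 + (0.29/6)·(k1 + 2k2 + 2k3 + k4) = 0.670634
u(0.58) ≈ 0.6706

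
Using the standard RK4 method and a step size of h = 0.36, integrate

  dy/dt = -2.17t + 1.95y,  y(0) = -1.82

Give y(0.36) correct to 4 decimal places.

-3.8487

RK4: k1 = f(t_n, y_n); k2 = f(t_n + h/2, y_n + (h/2)·k1); k3 = f(t_n + h/2, y_n + (h/2)·k2); k4 = f(t_n + h, y_n + h·k3); y_{n+1} = y_n + (h/6)·(k1 + 2k2 + 2k3 + k4).
t=0.000000, y=-1.820000:
  k1 = f(0.000000, -1.820000) = -3.549000
  k2 = f(0.180000, -2.458820) = -5.185299
  k3 = f(0.180000, -2.753354) = -5.759640
  k4 = f(0.360000, -3.893470) = -8.373467
  y ← -1.820000 + (0.36/6)·(k1 + 2k2 + 2k3 + k4) = -3.848741
y(0.36) ≈ -3.8487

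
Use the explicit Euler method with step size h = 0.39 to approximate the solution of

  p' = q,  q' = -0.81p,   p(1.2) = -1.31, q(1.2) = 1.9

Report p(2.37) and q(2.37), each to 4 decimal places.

1.3059, 2.3883

Euler on (p,q): p_{n+1} = p_n + h·p', q_{n+1} = q_n + h·q'.
1.200000: (-1.310000, 1.900000); f=(1.900000, 1.061100) → (-0.569000, 2.313829)
1.590000: (-0.569000, 2.313829); f=(2.313829, 0.460890) → (0.333393, 2.493576)
1.980000: (0.333393, 2.493576); f=(2.493576, -0.270049) → (1.305888, 2.388257)
(p(2.37), q(2.37)) ≈ (1.3059, 2.3883)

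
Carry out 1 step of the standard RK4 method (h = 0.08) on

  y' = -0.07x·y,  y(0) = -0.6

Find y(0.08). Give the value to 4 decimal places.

RK4: k1 = f(x_n, y_n); k2 = f(x_n + h/2, y_n + (h/2)·k1); k3 = f(x_n + h/2, y_n + (h/2)·k2); k4 = f(x_n + h, y_n + h·k3); y_{n+1} = y_n + (h/6)·(k1 + 2k2 + 2k3 + k4).
x=0.000000, y=-0.600000:
  k1 = f(0.000000, -0.600000) = 0.000000
  k2 = f(0.040000, -0.600000) = 0.001680
  k3 = f(0.040000, -0.599933) = 0.001680
  k4 = f(0.080000, -0.599866) = 0.003359
  y ← -0.600000 + (0.08/6)·(k1 + 2k2 + 2k3 + k4) = -0.599866
y(0.08) ≈ -0.5999

-0.5999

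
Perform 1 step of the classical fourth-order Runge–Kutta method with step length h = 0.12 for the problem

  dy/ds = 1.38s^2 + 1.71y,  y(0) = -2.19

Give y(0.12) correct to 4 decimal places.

-2.6880

RK4: k1 = f(s_n, y_n); k2 = f(s_n + h/2, y_n + (h/2)·k1); k3 = f(s_n + h/2, y_n + (h/2)·k2); k4 = f(s_n + h, y_n + h·k3); y_{n+1} = y_n + (h/6)·(k1 + 2k2 + 2k3 + k4).
s=0.000000, y=-2.190000:
  k1 = f(0.000000, -2.190000) = -3.744900
  k2 = f(0.060000, -2.414694) = -4.124159
  k3 = f(0.060000, -2.437450) = -4.163071
  k4 = f(0.120000, -2.689568) = -4.579290
  y ← -2.190000 + (0.12/6)·(k1 + 2k2 + 2k3 + k4) = -2.687973
y(0.12) ≈ -2.6880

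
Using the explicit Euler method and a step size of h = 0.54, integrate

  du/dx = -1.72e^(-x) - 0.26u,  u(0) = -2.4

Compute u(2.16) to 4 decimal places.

Euler: u_{n+1} = u_n + h·f(x_n, u_n).
x=0.000000, u=-2.400000: f=-1.096000 → u ← -2.400000 + 0.54·(-1.096000) = -2.991840
x=0.540000, u=-2.991840: f=-0.224449 → u ← -2.991840 + 0.54·(-0.224449) = -3.113042
x=1.080000, u=-3.113042: f=0.225287 → u ← -3.113042 + 0.54·0.225287 = -2.991387
x=1.620000, u=-2.991387: f=0.437375 → u ← -2.991387 + 0.54·0.437375 = -2.755205
u(2.16) ≈ -2.7552

-2.7552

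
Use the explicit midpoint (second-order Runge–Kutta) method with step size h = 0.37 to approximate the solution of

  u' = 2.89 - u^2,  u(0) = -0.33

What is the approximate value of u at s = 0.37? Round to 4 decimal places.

0.7267

Midpoint: k1 = f(s_n, u_n); k2 = f(s_n + h/2, u_n + (h/2)·k1); u_{n+1} = u_n + h·k2.
s=0.000000, u=-0.330000:
  k1 = f(0.000000, -0.330000) = 2.781100
  k2 = f(0.185000, 0.184503) = 2.855958
  u ← -0.330000 + 0.37·2.855958 = 0.726705
u(0.37) ≈ 0.7267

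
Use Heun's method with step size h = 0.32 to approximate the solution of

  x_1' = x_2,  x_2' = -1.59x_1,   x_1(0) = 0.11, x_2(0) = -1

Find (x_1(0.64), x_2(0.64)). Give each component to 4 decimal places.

Heun on (x_1,x_2): k1 = f(t_n, state_n); k2 = f(t_n + h, state_n + h·k1); state_{n+1} = state_n + (h/2)·(k1 + k2).
0.000000: (0.110000, -1.000000)
  k1 = (-1.000000, -0.174900)
  predictor → (-0.210000, -1.055968)
  k2 = (-1.055968, 0.333900)
  → (-0.218955, -0.974560)
0.320000: (-0.218955, -0.974560)
  k1 = (-0.974560, 0.348138)
  predictor → (-0.530814, -0.863156)
  k2 = (-0.863156, 0.843994)
  → (-0.512989, -0.783819)
(x_1(0.64), x_2(0.64)) ≈ (-0.5130, -0.7838)

-0.5130, -0.7838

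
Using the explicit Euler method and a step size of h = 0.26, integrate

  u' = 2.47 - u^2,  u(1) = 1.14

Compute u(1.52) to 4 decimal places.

1.5441

Euler: u_{n+1} = u_n + h·f(t_n, u_n).
t=1.000000, u=1.140000: f=1.170400 → u ← 1.140000 + 0.26·1.170400 = 1.444304
t=1.260000, u=1.444304: f=0.383986 → u ← 1.444304 + 0.26·0.383986 = 1.544140
u(1.52) ≈ 1.5441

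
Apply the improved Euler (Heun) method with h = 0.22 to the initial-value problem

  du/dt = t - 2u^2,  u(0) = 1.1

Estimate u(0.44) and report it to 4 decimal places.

0.6537

Heun: k1 = f(t_n, u_n); k2 = f(t_n + h, u_n + h·k1); u_{n+1} = u_n + (h/2)·(k1 + k2).
t=0.000000, u=1.100000:
  k1 = f(0.000000, 1.100000) = -2.420000
  k2 = f(0.220000, 0.567600) = -0.424340
  u ← 1.100000 + (0.22/2)·(-2.420000 + (-0.424340)) = 0.787123
t=0.220000, u=0.787123:
  k1 = f(0.220000, 0.787123) = -1.019124
  k2 = f(0.440000, 0.562915) = -0.193747
  u ← 0.787123 + (0.22/2)·(-1.019124 + (-0.193747)) = 0.653707
u(0.44) ≈ 0.6537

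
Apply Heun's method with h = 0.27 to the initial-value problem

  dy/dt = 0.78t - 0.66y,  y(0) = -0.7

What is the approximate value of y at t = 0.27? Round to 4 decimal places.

-0.5579

Heun: k1 = f(t_n, y_n); k2 = f(t_n + h, y_n + h·k1); y_{n+1} = y_n + (h/2)·(k1 + k2).
t=0.000000, y=-0.700000:
  k1 = f(0.000000, -0.700000) = 0.462000
  k2 = f(0.270000, -0.575260) = 0.590272
  y ← -0.700000 + (0.27/2)·(0.462000 + 0.590272) = -0.557943
y(0.27) ≈ -0.5579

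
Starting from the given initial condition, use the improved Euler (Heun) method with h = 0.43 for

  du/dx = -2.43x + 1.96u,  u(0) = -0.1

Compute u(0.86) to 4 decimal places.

Heun: k1 = f(x_n, u_n); k2 = f(x_n + h, u_n + h·k1); u_{n+1} = u_n + (h/2)·(k1 + k2).
x=0.000000, u=-0.100000:
  k1 = f(0.000000, -0.100000) = -0.196000
  k2 = f(0.430000, -0.184280) = -1.406089
  u ← -0.100000 + (0.43/2)·(-0.196000 + (-1.406089)) = -0.444449
x=0.430000, u=-0.444449:
  k1 = f(0.430000, -0.444449) = -1.916020
  k2 = f(0.860000, -1.268338) = -4.575742
  u ← -0.444449 + (0.43/2)·(-1.916020 + (-4.575742)) = -1.840178
u(0.86) ≈ -1.8402

-1.8402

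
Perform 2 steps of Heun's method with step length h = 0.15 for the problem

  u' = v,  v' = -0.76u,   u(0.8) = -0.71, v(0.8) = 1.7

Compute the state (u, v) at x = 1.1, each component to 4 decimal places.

-0.1801, 1.8025

Heun on (u,v): k1 = f(x_n, state_n); k2 = f(x_n + h, state_n + h·k1); state_{n+1} = state_n + (h/2)·(k1 + k2).
0.800000: (-0.710000, 1.700000)
  k1 = (1.700000, 0.539600)
  predictor → (-0.455000, 1.780940)
  k2 = (1.780940, 0.345800)
  → (-0.448929, 1.766405)
0.950000: (-0.448929, 1.766405)
  k1 = (1.766405, 0.341186)
  predictor → (-0.183969, 1.817583)
  k2 = (1.817583, 0.139816)
  → (-0.180130, 1.802480)
(u(1.1), v(1.1)) ≈ (-0.1801, 1.8025)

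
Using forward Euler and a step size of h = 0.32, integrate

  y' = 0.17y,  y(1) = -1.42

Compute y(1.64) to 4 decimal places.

Euler: y_{n+1} = y_n + h·f(x_n, y_n).
x=1.000000, y=-1.420000: f=-0.241400 → y ← -1.420000 + 0.32·(-0.241400) = -1.497248
x=1.320000, y=-1.497248: f=-0.254532 → y ← -1.497248 + 0.32·(-0.254532) = -1.578698
y(1.64) ≈ -1.5787

-1.5787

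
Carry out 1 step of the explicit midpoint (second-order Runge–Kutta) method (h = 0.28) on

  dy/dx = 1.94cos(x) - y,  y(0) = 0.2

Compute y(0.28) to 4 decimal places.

0.6137

Midpoint: k1 = f(x_n, y_n); k2 = f(x_n + h/2, y_n + (h/2)·k1); y_{n+1} = y_n + h·k2.
x=0.000000, y=0.200000:
  k1 = f(0.000000, 0.200000) = 1.740000
  k2 = f(0.140000, 0.443600) = 1.477419
  y ← 0.200000 + 0.28·1.477419 = 0.613677
y(0.28) ≈ 0.6137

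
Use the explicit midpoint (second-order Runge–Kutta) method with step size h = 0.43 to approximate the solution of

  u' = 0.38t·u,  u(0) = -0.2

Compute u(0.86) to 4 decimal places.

Midpoint: k1 = f(t_n, u_n); k2 = f(t_n + h/2, u_n + (h/2)·k1); u_{n+1} = u_n + h·k2.
t=0.000000, u=-0.200000:
  k1 = f(0.000000, -0.200000) = 0.000000
  k2 = f(0.215000, -0.200000) = -0.016340
  u ← -0.200000 + 0.43·(-0.016340) = -0.207026
t=0.430000, u=-0.207026:
  k1 = f(0.430000, -0.207026) = -0.033828
  k2 = f(0.645000, -0.214299) = -0.052525
  u ← -0.207026 + 0.43·(-0.052525) = -0.229612
u(0.86) ≈ -0.2296

-0.2296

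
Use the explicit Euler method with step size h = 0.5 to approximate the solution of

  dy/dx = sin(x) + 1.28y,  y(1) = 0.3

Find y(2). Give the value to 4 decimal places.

Euler: y_{n+1} = y_n + h·f(x_n, y_n).
x=1.000000, y=0.300000: f=1.225471 → y ← 0.300000 + 0.5·1.225471 = 0.912735
x=1.500000, y=0.912735: f=2.165796 → y ← 0.912735 + 0.5·2.165796 = 1.995634
y(2) ≈ 1.9956

1.9956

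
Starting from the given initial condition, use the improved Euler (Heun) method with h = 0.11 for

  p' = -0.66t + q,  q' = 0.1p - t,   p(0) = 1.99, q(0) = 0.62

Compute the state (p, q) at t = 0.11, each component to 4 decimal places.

2.0554, 0.6362

Heun on (p,q): k1 = f(t_n, state_n); k2 = f(t_n + h, state_n + h·k1); state_{n+1} = state_n + (h/2)·(k1 + k2).
0.000000: (1.990000, 0.620000)
  k1 = (0.620000, 0.199000)
  predictor → (2.058200, 0.641890)
  k2 = (0.569290, 0.095820)
  → (2.055411, 0.636215)
(p(0.11), q(0.11)) ≈ (2.0554, 0.6362)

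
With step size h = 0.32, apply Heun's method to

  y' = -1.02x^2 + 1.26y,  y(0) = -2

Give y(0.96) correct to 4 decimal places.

-6.9578

Heun: k1 = f(x_n, y_n); k2 = f(x_n + h, y_n + h·k1); y_{n+1} = y_n + (h/2)·(k1 + k2).
x=0.000000, y=-2.000000:
  k1 = f(0.000000, -2.000000) = -2.520000
  k2 = f(0.320000, -2.806400) = -3.640512
  y ← -2.000000 + (0.32/2)·(-2.520000 + (-3.640512)) = -2.985682
x=0.320000, y=-2.985682:
  k1 = f(0.320000, -2.985682) = -3.866407
  k2 = f(0.640000, -4.222932) = -5.738687
  y ← -2.985682 + (0.32/2)·(-3.866407 + (-5.738687)) = -4.522497
x=0.640000, y=-4.522497:
  k1 = f(0.640000, -4.522497) = -6.116138
  k2 = f(0.960000, -6.479661) = -9.104405
  y ← -4.522497 + (0.32/2)·(-6.116138 + (-9.104405)) = -6.957784
y(0.96) ≈ -6.9578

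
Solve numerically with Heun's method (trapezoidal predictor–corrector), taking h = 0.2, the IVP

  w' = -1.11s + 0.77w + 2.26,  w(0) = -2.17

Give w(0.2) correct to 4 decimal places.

-2.0653

Heun: k1 = f(s_n, w_n); k2 = f(s_n + h, w_n + h·k1); w_{n+1} = w_n + (h/2)·(k1 + k2).
s=0.000000, w=-2.170000:
  k1 = f(0.000000, -2.170000) = 0.589100
  k2 = f(0.200000, -2.052180) = 0.457821
  w ← -2.170000 + (0.2/2)·(0.589100 + 0.457821) = -2.065308
w(0.2) ≈ -2.0653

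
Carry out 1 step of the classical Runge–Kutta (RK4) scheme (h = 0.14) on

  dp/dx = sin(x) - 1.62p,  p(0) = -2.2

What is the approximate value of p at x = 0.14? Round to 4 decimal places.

RK4: k1 = f(x_n, p_n); k2 = f(x_n + h/2, p_n + (h/2)·k1); k3 = f(x_n + h/2, p_n + (h/2)·k2); k4 = f(x_n + h, p_n + h·k3); p_{n+1} = p_n + (h/6)·(k1 + 2k2 + 2k3 + k4).
x=0.000000, p=-2.200000:
  k1 = f(0.000000, -2.200000) = 3.564000
  k2 = f(0.070000, -1.950520) = 3.229785
  k3 = f(0.070000, -1.973915) = 3.267685
  k4 = f(0.140000, -1.742524) = 2.962432
  p ← -2.200000 + (0.14/6)·(k1 + 2k2 + 2k3 + k4) = -1.744501
p(0.14) ≈ -1.7445

-1.7445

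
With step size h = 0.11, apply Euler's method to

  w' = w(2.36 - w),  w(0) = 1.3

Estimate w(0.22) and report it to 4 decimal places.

Euler: w_{n+1} = w_n + h·f(t_n, w_n).
t=0.000000, w=1.300000: f=1.378000 → w ← 1.300000 + 0.11·1.378000 = 1.451580
t=0.110000, w=1.451580: f=1.318644 → w ← 1.451580 + 0.11·1.318644 = 1.596631
w(0.22) ≈ 1.5966

1.5966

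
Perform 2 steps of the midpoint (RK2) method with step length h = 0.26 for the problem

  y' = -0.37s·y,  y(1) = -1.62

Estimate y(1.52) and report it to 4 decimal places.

Midpoint: k1 = f(s_n, y_n); k2 = f(s_n + h/2, y_n + (h/2)·k1); y_{n+1} = y_n + h·k2.
s=1.000000, y=-1.620000:
  k1 = f(1.000000, -1.620000) = 0.599400
  k2 = f(1.130000, -1.542078) = 0.644743
  y ← -1.620000 + 0.26·0.644743 = -1.452367
s=1.260000, y=-1.452367:
  k1 = f(1.260000, -1.452367) = 0.677093
  k2 = f(1.390000, -1.364345) = 0.701682
  y ← -1.452367 + 0.26·0.701682 = -1.269929
y(1.52) ≈ -1.2699

-1.2699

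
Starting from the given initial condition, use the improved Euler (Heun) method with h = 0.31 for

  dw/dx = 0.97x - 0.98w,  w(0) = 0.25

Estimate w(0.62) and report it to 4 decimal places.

0.2980

Heun: k1 = f(x_n, w_n); k2 = f(x_n + h, w_n + h·k1); w_{n+1} = w_n + (h/2)·(k1 + k2).
x=0.000000, w=0.250000:
  k1 = f(0.000000, 0.250000) = -0.245000
  k2 = f(0.310000, 0.174050) = 0.130131
  w ← 0.250000 + (0.31/2)·(-0.245000 + 0.130131) = 0.232195
x=0.310000, w=0.232195:
  k1 = f(0.310000, 0.232195) = 0.073149
  k2 = f(0.620000, 0.254871) = 0.351626
  w ← 0.232195 + (0.31/2)·(0.073149 + 0.351626) = 0.298035
w(0.62) ≈ 0.2980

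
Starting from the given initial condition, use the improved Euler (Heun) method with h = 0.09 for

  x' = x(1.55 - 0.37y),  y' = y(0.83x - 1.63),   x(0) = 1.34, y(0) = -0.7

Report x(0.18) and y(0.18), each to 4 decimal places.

1.8502, -0.6605

Heun on (x,y): k1 = f(t_n, state_n); k2 = f(t_n + h, state_n + h·k1); state_{n+1} = state_n + (h/2)·(k1 + k2).
0.000000: (1.340000, -0.700000)
  k1 = (2.424060, 0.362460)
  predictor → (1.558165, -0.667379)
  k2 = (2.799914, 0.224722)
  → (1.575079, -0.673577)
0.090000: (1.575079, -0.673577)
  k1 = (2.833919, 0.217353)
  predictor → (1.830132, -0.654015)
  k2 = (3.279569, 0.072590)
  → (1.850186, -0.660529)
(x(0.18), y(0.18)) ≈ (1.8502, -0.6605)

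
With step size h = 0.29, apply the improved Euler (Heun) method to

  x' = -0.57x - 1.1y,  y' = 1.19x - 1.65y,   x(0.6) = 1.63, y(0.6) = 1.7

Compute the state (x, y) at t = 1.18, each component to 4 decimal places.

0.4380, 1.0119

Heun on (x,y): k1 = f(t_n, state_n); k2 = f(t_n + h, state_n + h·k1); state_{n+1} = state_n + (h/2)·(k1 + k2).
0.600000: (1.630000, 1.700000)
  k1 = (-2.799100, -0.865300)
  predictor → (0.818261, 1.449063)
  k2 = (-2.060378, -1.417223)
  → (0.925376, 1.369034)
0.890000: (0.925376, 1.369034)
  k1 = (-2.033402, -1.157709)
  predictor → (0.335689, 1.033298)
  k2 = (-1.327971, -1.305472)
  → (0.437977, 1.011873)
(x(1.18), y(1.18)) ≈ (0.4380, 1.0119)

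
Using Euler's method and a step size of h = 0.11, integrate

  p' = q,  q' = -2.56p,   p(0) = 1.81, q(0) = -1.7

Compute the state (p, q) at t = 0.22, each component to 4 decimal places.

1.3799, -2.6667

Euler on (p,q): p_{n+1} = p_n + h·p', q_{n+1} = q_n + h·q'.
0.000000: (1.810000, -1.700000); f=(-1.700000, -4.633600) → (1.623000, -2.209696)
0.110000: (1.623000, -2.209696); f=(-2.209696, -4.154880) → (1.379933, -2.666733)
(p(0.22), q(0.22)) ≈ (1.3799, -2.6667)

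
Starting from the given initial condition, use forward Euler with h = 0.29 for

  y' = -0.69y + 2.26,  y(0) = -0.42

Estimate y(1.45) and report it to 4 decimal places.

Euler: y_{n+1} = y_n + h·f(s_n, y_n).
s=0.000000, y=-0.420000: f=2.549800 → y ← -0.420000 + 0.29·2.549800 = 0.319442
s=0.290000, y=0.319442: f=2.039585 → y ← 0.319442 + 0.29·2.039585 = 0.910922
s=0.580000, y=0.910922: f=1.631464 → y ← 0.910922 + 0.29·1.631464 = 1.384046
s=0.870000, y=1.384046: f=1.305008 → y ← 1.384046 + 0.29·1.305008 = 1.762499
s=1.160000, y=1.762499: f=1.043876 → y ← 1.762499 + 0.29·1.043876 = 2.065223
y(1.45) ≈ 2.0652

2.0652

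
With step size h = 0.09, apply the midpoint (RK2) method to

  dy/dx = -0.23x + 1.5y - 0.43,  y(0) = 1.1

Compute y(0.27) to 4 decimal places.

Midpoint: k1 = f(x_n, y_n); k2 = f(x_n + h/2, y_n + (h/2)·k1); y_{n+1} = y_n + h·k2.
x=0.000000, y=1.100000:
  k1 = f(0.000000, 1.100000) = 1.220000
  k2 = f(0.045000, 1.154900) = 1.292000
  y ← 1.100000 + 0.09·1.292000 = 1.216280
x=0.090000, y=1.216280:
  k1 = f(0.090000, 1.216280) = 1.373720
  k2 = f(0.135000, 1.278097) = 1.456096
  y ← 1.216280 + 0.09·1.456096 = 1.347329
x=0.180000, y=1.347329:
  k1 = f(0.180000, 1.347329) = 1.549593
  k2 = f(0.225000, 1.417060) = 1.643840
  y ← 1.347329 + 0.09·1.643840 = 1.495274
y(0.27) ≈ 1.4953

1.4953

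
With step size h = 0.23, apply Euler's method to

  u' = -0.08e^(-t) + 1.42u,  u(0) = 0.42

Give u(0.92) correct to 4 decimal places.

1.2075

Euler: u_{n+1} = u_n + h·f(t_n, u_n).
t=0.000000, u=0.420000: f=0.516400 → u ← 0.420000 + 0.23·0.516400 = 0.538772
t=0.230000, u=0.538772: f=0.701494 → u ← 0.538772 + 0.23·0.701494 = 0.700116
t=0.460000, u=0.700116: f=0.943661 → u ← 0.700116 + 0.23·0.943661 = 0.917158
t=0.690000, u=0.917158: f=1.262238 → u ← 0.917158 + 0.23·1.262238 = 1.207472
u(0.92) ≈ 1.2075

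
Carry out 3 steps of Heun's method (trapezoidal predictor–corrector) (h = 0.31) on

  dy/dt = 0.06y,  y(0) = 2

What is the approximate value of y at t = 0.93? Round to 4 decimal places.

2.1148

Heun: k1 = f(t_n, y_n); k2 = f(t_n + h, y_n + h·k1); y_{n+1} = y_n + (h/2)·(k1 + k2).
t=0.000000, y=2.000000:
  k1 = f(0.000000, 2.000000) = 0.120000
  k2 = f(0.310000, 2.037200) = 0.122232
  y ← 2.000000 + (0.31/2)·(0.120000 + 0.122232) = 2.037546
t=0.310000, y=2.037546:
  k1 = f(0.310000, 2.037546) = 0.122253
  k2 = f(0.620000, 2.075444) = 0.124527
  y ← 2.037546 + (0.31/2)·(0.122253 + 0.124527) = 2.075797
t=0.620000, y=2.075797:
  k1 = f(0.620000, 2.075797) = 0.124548
  k2 = f(0.930000, 2.114407) = 0.126864
  y ← 2.075797 + (0.31/2)·(0.124548 + 0.126864) = 2.114766
y(0.93) ≈ 2.1148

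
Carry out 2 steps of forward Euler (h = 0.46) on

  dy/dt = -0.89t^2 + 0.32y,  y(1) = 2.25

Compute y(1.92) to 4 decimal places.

Euler: y_{n+1} = y_n + h·f(t_n, y_n).
t=1.000000, y=2.250000: f=-0.170000 → y ← 2.250000 + 0.46·(-0.170000) = 2.171800
t=1.460000, y=2.171800: f=-1.202148 → y ← 2.171800 + 0.46·(-1.202148) = 1.618812
y(1.92) ≈ 1.6188

1.6188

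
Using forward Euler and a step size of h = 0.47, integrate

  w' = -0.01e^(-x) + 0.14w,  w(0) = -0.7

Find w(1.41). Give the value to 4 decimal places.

Euler: w_{n+1} = w_n + h·f(x_n, w_n).
x=0.000000, w=-0.700000: f=-0.108000 → w ← -0.700000 + 0.47·(-0.108000) = -0.750760
x=0.470000, w=-0.750760: f=-0.111356 → w ← -0.750760 + 0.47·(-0.111356) = -0.803098
x=0.940000, w=-0.803098: f=-0.116340 → w ← -0.803098 + 0.47·(-0.116340) = -0.857777
w(1.41) ≈ -0.8578

-0.8578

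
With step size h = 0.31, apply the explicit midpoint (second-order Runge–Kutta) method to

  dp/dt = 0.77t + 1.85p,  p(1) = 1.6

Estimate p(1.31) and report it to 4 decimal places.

3.1249

Midpoint: k1 = f(t_n, p_n); k2 = f(t_n + h/2, p_n + (h/2)·k1); p_{n+1} = p_n + h·k2.
t=1.000000, p=1.600000:
  k1 = f(1.000000, 1.600000) = 3.730000
  k2 = f(1.155000, 2.178150) = 4.918928
  p ← 1.600000 + 0.31·4.918928 = 3.124868
p(1.31) ≈ 3.1249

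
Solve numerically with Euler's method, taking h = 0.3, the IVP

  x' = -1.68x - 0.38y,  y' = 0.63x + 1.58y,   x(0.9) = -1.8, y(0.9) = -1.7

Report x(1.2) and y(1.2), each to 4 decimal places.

Euler on (x,y): x_{n+1} = x_n + h·x', y_{n+1} = y_n + h·y'.
0.900000: (-1.800000, -1.700000); f=(3.670000, -3.820000) → (-0.699000, -2.846000)
(x(1.2), y(1.2)) ≈ (-0.6990, -2.8460)

-0.6990, -2.8460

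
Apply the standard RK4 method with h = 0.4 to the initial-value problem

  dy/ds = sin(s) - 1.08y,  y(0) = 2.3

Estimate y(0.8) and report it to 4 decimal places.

RK4: k1 = f(s_n, y_n); k2 = f(s_n + h/2, y_n + (h/2)·k1); k3 = f(s_n + h/2, y_n + (h/2)·k2); k4 = f(s_n + h, y_n + h·k3); y_{n+1} = y_n + (h/6)·(k1 + 2k2 + 2k3 + k4).
s=0.000000, y=2.300000:
  k1 = f(0.000000, 2.300000) = -2.484000
  k2 = f(0.200000, 1.803200) = -1.748787
  k3 = f(0.200000, 1.950243) = -1.907593
  k4 = f(0.400000, 1.536963) = -1.270502
  y ← 2.300000 + (0.4/6)·(k1 + 2k2 + 2k3 + k4) = 1.562183
s=0.400000, y=1.562183:
  k1 = f(0.400000, 1.562183) = -1.297739
  k2 = f(0.600000, 1.302635) = -0.842203
  k3 = f(0.600000, 1.393742) = -0.940599
  k4 = f(0.800000, 1.185943) = -0.563462
  y ← 1.562183 + (0.4/6)·(k1 + 2k2 + 2k3 + k4) = 1.200396
y(0.8) ≈ 1.2004

1.2004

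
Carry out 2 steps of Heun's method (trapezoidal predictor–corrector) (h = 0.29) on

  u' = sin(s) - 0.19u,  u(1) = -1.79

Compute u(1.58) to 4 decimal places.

-1.0857

Heun: k1 = f(s_n, u_n); k2 = f(s_n + h, u_n + h·k1); u_{n+1} = u_n + (h/2)·(k1 + k2).
s=1.000000, u=-1.790000:
  k1 = f(1.000000, -1.790000) = 1.181571
  k2 = f(1.290000, -1.447344) = 1.235831
  u ← -1.790000 + (0.29/2)·(1.181571 + 1.235831) = -1.439477
s=1.290000, u=-1.439477:
  k1 = f(1.290000, -1.439477) = 1.234336
  k2 = f(1.580000, -1.081519) = 1.205446
  u ← -1.439477 + (0.29/2)·(1.234336 + 1.205446) = -1.085708
u(1.58) ≈ -1.0857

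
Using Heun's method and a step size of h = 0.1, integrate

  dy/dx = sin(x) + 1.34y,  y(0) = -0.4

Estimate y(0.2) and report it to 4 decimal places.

Heun: k1 = f(x_n, y_n); k2 = f(x_n + h, y_n + h·k1); y_{n+1} = y_n + (h/2)·(k1 + k2).
x=0.000000, y=-0.400000:
  k1 = f(0.000000, -0.400000) = -0.536000
  k2 = f(0.100000, -0.453600) = -0.507991
  y ← -0.400000 + (0.1/2)·(-0.536000 + (-0.507991)) = -0.452200
x=0.100000, y=-0.452200:
  k1 = f(0.100000, -0.452200) = -0.506114
  k2 = f(0.200000, -0.502811) = -0.475097
  y ← -0.452200 + (0.1/2)·(-0.506114 + (-0.475097)) = -0.501260
y(0.2) ≈ -0.5013

-0.5013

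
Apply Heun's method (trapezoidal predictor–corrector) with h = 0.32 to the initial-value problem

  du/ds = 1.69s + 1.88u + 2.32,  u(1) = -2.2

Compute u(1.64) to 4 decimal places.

-1.8801

Heun: k1 = f(s_n, u_n); k2 = f(s_n + h, u_n + h·k1); u_{n+1} = u_n + (h/2)·(k1 + k2).
s=1.000000, u=-2.200000:
  k1 = f(1.000000, -2.200000) = -0.126000
  k2 = f(1.320000, -2.240320) = 0.338998
  u ← -2.200000 + (0.32/2)·(-0.126000 + 0.338998) = -2.165920
s=1.320000, u=-2.165920:
  k1 = f(1.320000, -2.165920) = 0.478870
  k2 = f(1.640000, -2.012682) = 1.307758
  u ← -2.165920 + (0.32/2)·(0.478870 + 1.307758) = -1.880060
u(1.64) ≈ -1.8801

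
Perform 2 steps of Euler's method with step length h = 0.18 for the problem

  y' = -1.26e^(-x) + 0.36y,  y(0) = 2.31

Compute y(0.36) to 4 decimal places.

Euler: y_{n+1} = y_n + h·f(x_n, y_n).
x=0.000000, y=2.310000: f=-0.428400 → y ← 2.310000 + 0.18·(-0.428400) = 2.232888
x=0.180000, y=2.232888: f=-0.248601 → y ← 2.232888 + 0.18·(-0.248601) = 2.188140
y(0.36) ≈ 2.1881

2.1881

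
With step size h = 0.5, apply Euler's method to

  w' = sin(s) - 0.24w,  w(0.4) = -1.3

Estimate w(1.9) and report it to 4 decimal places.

Euler: w_{n+1} = w_n + h·f(s_n, w_n).
s=0.400000, w=-1.300000: f=0.701418 → w ← -1.300000 + 0.5·0.701418 = -0.949291
s=0.900000, w=-0.949291: f=1.011157 → w ← -0.949291 + 0.5·1.011157 = -0.443712
s=1.400000, w=-0.443712: f=1.091941 → w ← -0.443712 + 0.5·1.091941 = 0.102258
w(1.9) ≈ 0.1023

0.1023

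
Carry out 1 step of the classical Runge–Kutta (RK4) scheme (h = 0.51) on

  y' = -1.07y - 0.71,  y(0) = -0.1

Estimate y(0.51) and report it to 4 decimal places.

RK4: k1 = f(t_n, y_n); k2 = f(t_n + h/2, y_n + (h/2)·k1); k3 = f(t_n + h/2, y_n + (h/2)·k2); k4 = f(t_n + h, y_n + h·k3); y_{n+1} = y_n + (h/6)·(k1 + 2k2 + 2k3 + k4).
t=0.000000, y=-0.100000:
  k1 = f(0.000000, -0.100000) = -0.603000
  k2 = f(0.255000, -0.253765) = -0.438471
  k3 = f(0.255000, -0.211810) = -0.483363
  k4 = f(0.510000, -0.346515) = -0.339229
  y ← -0.100000 + (0.51/6)·(k1 + 2k2 + 2k3 + k4) = -0.336801
y(0.51) ≈ -0.3368

-0.3368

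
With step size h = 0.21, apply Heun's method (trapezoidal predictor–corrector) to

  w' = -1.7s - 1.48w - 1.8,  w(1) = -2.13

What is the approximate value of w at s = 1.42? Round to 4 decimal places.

Heun: k1 = f(s_n, w_n); k2 = f(s_n + h, w_n + h·k1); w_{n+1} = w_n + (h/2)·(k1 + k2).
s=1.000000, w=-2.130000:
  k1 = f(1.000000, -2.130000) = -0.347600
  k2 = f(1.210000, -2.202996) = -0.596566
  w ← -2.130000 + (0.21/2)·(-0.347600 + (-0.596566)) = -2.229137
s=1.210000, w=-2.229137:
  k1 = f(1.210000, -2.229137) = -0.557877
  k2 = f(1.420000, -2.346292) = -0.741489
  w ← -2.229137 + (0.21/2)·(-0.557877 + (-0.741489)) = -2.365571
w(1.42) ≈ -2.3656

-2.3656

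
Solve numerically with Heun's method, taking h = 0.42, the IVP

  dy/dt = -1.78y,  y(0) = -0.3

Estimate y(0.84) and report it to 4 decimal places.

-0.0849

Heun: k1 = f(t_n, y_n); k2 = f(t_n + h, y_n + h·k1); y_{n+1} = y_n + (h/2)·(k1 + k2).
t=0.000000, y=-0.300000:
  k1 = f(0.000000, -0.300000) = 0.534000
  k2 = f(0.420000, -0.075720) = 0.134782
  y ← -0.300000 + (0.42/2)·(0.534000 + 0.134782) = -0.159556
t=0.420000, y=-0.159556:
  k1 = f(0.420000, -0.159556) = 0.284009
  k2 = f(0.840000, -0.040272) = 0.071684
  y ← -0.159556 + (0.42/2)·(0.284009 + 0.071684) = -0.084860
y(0.84) ≈ -0.0849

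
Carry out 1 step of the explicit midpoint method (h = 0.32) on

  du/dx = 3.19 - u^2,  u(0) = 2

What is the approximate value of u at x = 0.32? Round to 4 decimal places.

1.9013

Midpoint: k1 = f(x_n, u_n); k2 = f(x_n + h/2, u_n + (h/2)·k1); u_{n+1} = u_n + h·k2.
x=0.000000, u=2.000000:
  k1 = f(0.000000, 2.000000) = -0.810000
  k2 = f(0.160000, 1.870400) = -0.308396
  u ← 2.000000 + 0.32·(-0.308396) = 1.901313
u(0.32) ≈ 1.9013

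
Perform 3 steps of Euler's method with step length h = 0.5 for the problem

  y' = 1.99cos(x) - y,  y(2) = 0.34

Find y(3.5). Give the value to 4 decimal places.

Euler: y_{n+1} = y_n + h·f(x_n, y_n).
x=2.000000, y=0.340000: f=-1.168132 → y ← 0.340000 + 0.5·(-1.168132) = -0.244066
x=2.500000, y=-0.244066: f=-1.350210 → y ← -0.244066 + 0.5·(-1.350210) = -0.919171
x=3.000000, y=-0.919171: f=-1.050914 → y ← -0.919171 + 0.5·(-1.050914) = -1.444628
y(3.5) ≈ -1.4446

-1.4446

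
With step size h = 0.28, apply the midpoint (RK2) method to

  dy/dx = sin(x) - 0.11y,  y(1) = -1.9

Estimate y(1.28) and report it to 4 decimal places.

-1.5916

Midpoint: k1 = f(x_n, y_n); k2 = f(x_n + h/2, y_n + (h/2)·k1); y_{n+1} = y_n + h·k2.
x=1.000000, y=-1.900000:
  k1 = f(1.000000, -1.900000) = 1.050471
  k2 = f(1.140000, -1.752934) = 1.101456
  y ← -1.900000 + 0.28·1.101456 = -1.591592
y(1.28) ≈ -1.5916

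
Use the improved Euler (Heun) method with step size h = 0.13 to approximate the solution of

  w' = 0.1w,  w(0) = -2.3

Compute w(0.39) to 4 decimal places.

Heun: k1 = f(x_n, w_n); k2 = f(x_n + h, w_n + h·k1); w_{n+1} = w_n + (h/2)·(k1 + k2).
x=0.000000, w=-2.300000:
  k1 = f(0.000000, -2.300000) = -0.230000
  k2 = f(0.130000, -2.329900) = -0.232990
  w ← -2.300000 + (0.13/2)·(-0.230000 + (-0.232990)) = -2.330094
x=0.130000, w=-2.330094:
  k1 = f(0.130000, -2.330094) = -0.233009
  k2 = f(0.260000, -2.360386) = -0.236039
  w ← -2.330094 + (0.13/2)·(-0.233009 + (-0.236039)) = -2.360582
x=0.260000, w=-2.360582:
  k1 = f(0.260000, -2.360582) = -0.236058
  k2 = f(0.390000, -2.391270) = -0.239127
  w ← -2.360582 + (0.13/2)·(-0.236058 + (-0.239127)) = -2.391470
w(0.39) ≈ -2.3915

-2.3915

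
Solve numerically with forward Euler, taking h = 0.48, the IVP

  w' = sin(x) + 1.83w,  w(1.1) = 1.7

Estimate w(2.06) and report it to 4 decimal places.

7.2818

Euler: w_{n+1} = w_n + h·f(x_n, w_n).
x=1.100000, w=1.700000: f=4.002207 → w ← 1.700000 + 0.48·4.002207 = 3.621060
x=1.580000, w=3.621060: f=7.626497 → w ← 3.621060 + 0.48·7.626497 = 7.281778
w(2.06) ≈ 7.2818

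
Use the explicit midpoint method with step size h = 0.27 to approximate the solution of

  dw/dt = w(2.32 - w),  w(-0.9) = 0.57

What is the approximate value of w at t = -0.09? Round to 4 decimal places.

1.5826

Midpoint: k1 = f(t_n, w_n); k2 = f(t_n + h/2, w_n + (h/2)·k1); w_{n+1} = w_n + h·k2.
t=-0.900000, w=0.570000:
  k1 = f(-0.900000, 0.570000) = 0.997500
  k2 = f(-0.765000, 0.704662) = 1.138268
  w ← 0.570000 + 0.27·1.138268 = 0.877332
t=-0.630000, w=0.877332:
  k1 = f(-0.630000, 0.877332) = 1.265699
  k2 = f(-0.495000, 1.048202) = 1.333101
  w ← 0.877332 + 0.27·1.333101 = 1.237270
t=-0.360000, w=1.237270:
  k1 = f(-0.360000, 1.237270) = 1.339629
  k2 = f(-0.225000, 1.418120) = 1.278974
  w ← 1.237270 + 0.27·1.278974 = 1.582593
w(-0.09) ≈ 1.5826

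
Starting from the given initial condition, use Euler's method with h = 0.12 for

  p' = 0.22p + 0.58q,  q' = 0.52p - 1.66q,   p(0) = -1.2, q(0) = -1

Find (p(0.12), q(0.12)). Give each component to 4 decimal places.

Euler on (p,q): p_{n+1} = p_n + h·p', q_{n+1} = q_n + h·q'.
0.000000: (-1.200000, -1.000000); f=(-0.844000, 1.036000) → (-1.301280, -0.875680)
(p(0.12), q(0.12)) ≈ (-1.3013, -0.8757)

-1.3013, -0.8757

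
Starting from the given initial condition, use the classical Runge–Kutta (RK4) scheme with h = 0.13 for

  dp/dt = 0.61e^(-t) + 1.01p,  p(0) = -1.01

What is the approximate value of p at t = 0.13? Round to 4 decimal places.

RK4: k1 = f(t_n, p_n); k2 = f(t_n + h/2, p_n + (h/2)·k1); k3 = f(t_n + h/2, p_n + (h/2)·k2); k4 = f(t_n + h, p_n + h·k3); p_{n+1} = p_n + (h/6)·(k1 + 2k2 + 2k3 + k4).
t=0.000000, p=-1.010000:
  k1 = f(0.000000, -1.010000) = -0.410100
  k2 = f(0.065000, -1.036657) = -0.475412
  k3 = f(0.065000, -1.040902) = -0.479700
  k4 = f(0.130000, -1.072361) = -0.547446
  p ← -1.010000 + (0.13/6)·(k1 + 2k2 + 2k3 + k4) = -1.072135
p(0.13) ≈ -1.0721

-1.0721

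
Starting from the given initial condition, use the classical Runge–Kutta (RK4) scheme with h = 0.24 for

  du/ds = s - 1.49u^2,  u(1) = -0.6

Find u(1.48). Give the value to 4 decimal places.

RK4: k1 = f(s_n, u_n); k2 = f(s_n + h/2, u_n + (h/2)·k1); k3 = f(s_n + h/2, u_n + (h/2)·k2); k4 = f(s_n + h, u_n + h·k3); u_{n+1} = u_n + (h/6)·(k1 + 2k2 + 2k3 + k4).
s=1.000000, u=-0.600000:
  k1 = f(1.000000, -0.600000) = 0.463600
  k2 = f(1.120000, -0.544368) = 0.678459
  k3 = f(1.120000, -0.518585) = 0.719294
  k4 = f(1.240000, -0.427370) = 0.967859
  u ← -0.600000 + (0.24/6)·(k1 + 2k2 + 2k3 + k4) = -0.430921
s=1.240000, u=-0.430921:
  k1 = f(1.240000, -0.430921) = 0.963317
  k2 = f(1.360000, -0.315323) = 1.211851
  k3 = f(1.360000, -0.285499) = 1.238550
  k4 = f(1.480000, -0.133669) = 1.453377
  u ← -0.430921 + (0.24/6)·(k1 + 2k2 + 2k3 + k4) = -0.138222
u(1.48) ≈ -0.1382

-0.1382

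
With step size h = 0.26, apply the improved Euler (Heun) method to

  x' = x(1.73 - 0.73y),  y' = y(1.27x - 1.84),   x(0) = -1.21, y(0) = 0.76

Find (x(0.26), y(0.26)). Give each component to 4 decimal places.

Heun on (x,y): k1 = f(t_n, state_n); k2 = f(t_n + h, state_n + h·k1); state_{n+1} = state_n + (h/2)·(k1 + k2).
0.000000: (-1.210000, 0.760000)
  k1 = (-1.421992, -2.566292)
  predictor → (-1.579718, 0.092764)
  k2 = (-2.625937, -0.356793)
  → (-1.736231, 0.379999)
(x(0.26), y(0.26)) ≈ (-1.7362, 0.3800)

-1.7362, 0.3800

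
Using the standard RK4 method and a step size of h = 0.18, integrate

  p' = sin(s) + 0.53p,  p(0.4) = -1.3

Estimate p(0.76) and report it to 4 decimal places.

RK4: k1 = f(s_n, p_n); k2 = f(s_n + h/2, p_n + (h/2)·k1); k3 = f(s_n + h/2, p_n + (h/2)·k2); k4 = f(s_n + h, p_n + h·k3); p_{n+1} = p_n + (h/6)·(k1 + 2k2 + 2k3 + k4).
s=0.400000, p=-1.300000:
  k1 = f(0.400000, -1.300000) = -0.299582
  k2 = f(0.490000, -1.326962) = -0.232664
  k3 = f(0.490000, -1.320940) = -0.229472
  k4 = f(0.580000, -1.341305) = -0.162868
  p ← -1.300000 + (0.18/6)·(k1 + 2k2 + 2k3 + k4) = -1.341602
s=0.580000, p=-1.341602:
  k1 = f(0.580000, -1.341602) = -0.163025
  k2 = f(0.670000, -1.356274) = -0.097839
  k3 = f(0.670000, -1.350407) = -0.094730
  k4 = f(0.760000, -1.358653) = -0.031165
  p ← -1.341602 + (0.18/6)·(k1 + 2k2 + 2k3 + k4) = -1.358981
p(0.76) ≈ -1.3590

-1.3590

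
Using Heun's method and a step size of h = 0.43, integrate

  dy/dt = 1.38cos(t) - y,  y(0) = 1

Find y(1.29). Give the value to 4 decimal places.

Heun: k1 = f(t_n, y_n); k2 = f(t_n + h, y_n + h·k1); y_{n+1} = y_n + (h/2)·(k1 + k2).
t=0.000000, y=1.000000:
  k1 = f(0.000000, 1.000000) = 0.380000
  k2 = f(0.430000, 1.163400) = 0.090973
  y ← 1.000000 + (0.43/2)·(0.380000 + 0.090973) = 1.101259
t=0.430000, y=1.101259:
  k1 = f(0.430000, 1.101259) = 0.153114
  k2 = f(0.860000, 1.167098) = -0.266734
  y ← 1.101259 + (0.43/2)·(0.153114 + (-0.266734)) = 1.076831
t=0.860000, y=1.076831:
  k1 = f(0.860000, 1.076831) = -0.176467
  k2 = f(1.290000, 1.000950) = -0.618523
  y ← 1.076831 + (0.43/2)·(-0.176467 + (-0.618523)) = 0.905908
y(1.29) ≈ 0.9059

0.9059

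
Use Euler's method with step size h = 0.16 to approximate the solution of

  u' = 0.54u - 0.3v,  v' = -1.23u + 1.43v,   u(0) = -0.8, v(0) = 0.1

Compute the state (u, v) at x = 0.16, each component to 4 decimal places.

Euler on (u,v): u_{n+1} = u_n + h·u', v_{n+1} = v_n + h·v'.
0.000000: (-0.800000, 0.100000); f=(-0.462000, 1.127000) → (-0.873920, 0.280320)
(u(0.16), v(0.16)) ≈ (-0.8739, 0.2803)

-0.8739, 0.2803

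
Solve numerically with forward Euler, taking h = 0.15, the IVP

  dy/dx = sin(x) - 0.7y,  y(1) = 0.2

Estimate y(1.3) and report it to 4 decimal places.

Euler: y_{n+1} = y_n + h·f(x_n, y_n).
x=1.000000, y=0.200000: f=0.701471 → y ← 0.200000 + 0.15·0.701471 = 0.305221
x=1.150000, y=0.305221: f=0.699109 → y ← 0.305221 + 0.15·0.699109 = 0.410087
y(1.3) ≈ 0.4101

0.4101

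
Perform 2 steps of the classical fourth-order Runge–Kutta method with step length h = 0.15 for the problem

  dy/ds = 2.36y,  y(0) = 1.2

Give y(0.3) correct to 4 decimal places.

RK4: k1 = f(s_n, y_n); k2 = f(s_n + h/2, y_n + (h/2)·k1); k3 = f(s_n + h/2, y_n + (h/2)·k2); k4 = f(s_n + h, y_n + h·k3); y_{n+1} = y_n + (h/6)·(k1 + 2k2 + 2k3 + k4).
s=0.000000, y=1.200000:
  k1 = f(0.000000, 1.200000) = 2.832000
  k2 = f(0.075000, 1.412400) = 3.333264
  k3 = f(0.075000, 1.449995) = 3.421988
  k4 = f(0.150000, 1.713298) = 4.043384
  y ← 1.200000 + (0.15/6)·(k1 + 2k2 + 2k3 + k4) = 1.709647
s=0.150000, y=1.709647:
  k1 = f(0.150000, 1.709647) = 4.034767
  k2 = f(0.225000, 2.012255) = 4.748921
  k3 = f(0.225000, 2.065816) = 4.875326
  k4 = f(0.300000, 2.440946) = 5.760633
  y ← 1.709647 + (0.15/6)·(k1 + 2k2 + 2k3 + k4) = 2.435745
y(0.3) ≈ 2.4357

2.4357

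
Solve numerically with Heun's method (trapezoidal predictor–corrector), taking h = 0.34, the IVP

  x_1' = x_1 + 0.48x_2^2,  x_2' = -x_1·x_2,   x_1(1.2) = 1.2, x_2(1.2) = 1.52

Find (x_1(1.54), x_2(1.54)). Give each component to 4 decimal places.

Heun on (x_1,x_2): k1 = f(t_n, state_n); k2 = f(t_n + h, state_n + h·k1); state_{n+1} = state_n + (h/2)·(k1 + k2).
1.200000: (1.200000, 1.520000)
  k1 = (2.308992, -1.824000)
  predictor → (1.985057, 0.899840)
  k2 = (2.373719, -1.786234)
  → (1.996061, 0.906260)
(x_1(1.54), x_2(1.54)) ≈ (1.9961, 0.9063)

1.9961, 0.9063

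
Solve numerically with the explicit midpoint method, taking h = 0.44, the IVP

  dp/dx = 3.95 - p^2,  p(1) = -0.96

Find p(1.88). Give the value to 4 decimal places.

1.5031

Midpoint: k1 = f(x_n, p_n); k2 = f(x_n + h/2, p_n + (h/2)·k1); p_{n+1} = p_n + h·k2.
x=1.000000, p=-0.960000:
  k1 = f(1.000000, -0.960000) = 3.028400
  k2 = f(1.220000, -0.293752) = 3.863710
  p ← -0.960000 + 0.44·3.863710 = 0.740032
x=1.440000, p=0.740032:
  k1 = f(1.440000, 0.740032) = 3.402352
  k2 = f(1.660000, 1.488550) = 1.734220
  p ← 0.740032 + 0.44·1.734220 = 1.503089
p(1.88) ≈ 1.5031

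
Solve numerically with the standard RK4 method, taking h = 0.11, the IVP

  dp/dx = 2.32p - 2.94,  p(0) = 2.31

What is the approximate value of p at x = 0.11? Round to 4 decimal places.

RK4: k1 = f(x_n, p_n); k2 = f(x_n + h/2, p_n + (h/2)·k1); k3 = f(x_n + h/2, p_n + (h/2)·k2); k4 = f(x_n + h, p_n + h·k3); p_{n+1} = p_n + (h/6)·(k1 + 2k2 + 2k3 + k4).
x=0.000000, p=2.310000:
  k1 = f(0.000000, 2.310000) = 2.419200
  k2 = f(0.055000, 2.443056) = 2.727890
  k3 = f(0.055000, 2.460034) = 2.767279
  k4 = f(0.110000, 2.614401) = 3.125410
  p ← 2.310000 + (0.11/6)·(k1 + 2k2 + 2k3 + k4) = 2.613141
p(0.11) ≈ 2.6131

2.6131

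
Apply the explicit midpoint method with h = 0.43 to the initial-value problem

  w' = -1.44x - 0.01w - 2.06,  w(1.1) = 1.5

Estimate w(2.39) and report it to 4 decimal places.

-4.3834

Midpoint: k1 = f(x_n, w_n); k2 = f(x_n + h/2, w_n + (h/2)·k1); w_{n+1} = w_n + h·k2.
x=1.100000, w=1.500000:
  k1 = f(1.100000, 1.500000) = -3.659000
  k2 = f(1.315000, 0.713315) = -3.960733
  w ← 1.500000 + 0.43·(-3.960733) = -0.203115
x=1.530000, w=-0.203115:
  k1 = f(1.530000, -0.203115) = -4.261169
  k2 = f(1.745000, -1.119267) = -4.561607
  w ← -0.203115 + 0.43·(-4.561607) = -2.164606
x=1.960000, w=-2.164606:
  k1 = f(1.960000, -2.164606) = -4.860754
  k2 = f(2.175000, -3.209669) = -5.159903
  w ← -2.164606 + 0.43·(-5.159903) = -4.383365
w(2.39) ≈ -4.3834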